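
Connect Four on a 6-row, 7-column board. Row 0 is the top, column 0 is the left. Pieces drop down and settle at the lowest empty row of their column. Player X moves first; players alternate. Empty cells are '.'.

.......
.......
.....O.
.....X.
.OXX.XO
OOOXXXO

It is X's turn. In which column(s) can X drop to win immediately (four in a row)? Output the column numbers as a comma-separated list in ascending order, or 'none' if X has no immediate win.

col 0: drop X → no win
col 1: drop X → no win
col 2: drop X → no win
col 3: drop X → no win
col 4: drop X → WIN!
col 5: drop X → no win
col 6: drop X → no win

Answer: 4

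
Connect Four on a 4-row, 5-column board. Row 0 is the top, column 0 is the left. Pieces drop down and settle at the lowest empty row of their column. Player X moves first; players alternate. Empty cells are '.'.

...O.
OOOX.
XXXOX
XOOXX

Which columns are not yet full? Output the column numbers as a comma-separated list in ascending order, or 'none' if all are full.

col 0: top cell = '.' → open
col 1: top cell = '.' → open
col 2: top cell = '.' → open
col 3: top cell = 'O' → FULL
col 4: top cell = '.' → open

Answer: 0,1,2,4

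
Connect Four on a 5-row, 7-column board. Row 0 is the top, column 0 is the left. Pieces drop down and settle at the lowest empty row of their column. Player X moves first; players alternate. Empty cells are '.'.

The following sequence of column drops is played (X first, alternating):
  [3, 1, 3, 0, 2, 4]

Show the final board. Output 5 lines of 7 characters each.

Move 1: X drops in col 3, lands at row 4
Move 2: O drops in col 1, lands at row 4
Move 3: X drops in col 3, lands at row 3
Move 4: O drops in col 0, lands at row 4
Move 5: X drops in col 2, lands at row 4
Move 6: O drops in col 4, lands at row 4

Answer: .......
.......
.......
...X...
OOXXO..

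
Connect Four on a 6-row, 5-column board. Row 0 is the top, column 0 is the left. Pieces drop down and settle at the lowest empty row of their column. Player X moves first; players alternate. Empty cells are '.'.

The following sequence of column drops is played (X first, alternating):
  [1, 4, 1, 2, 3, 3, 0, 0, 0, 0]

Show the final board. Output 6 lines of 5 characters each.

Answer: .....
.....
O....
X....
OX.O.
XXOXO

Derivation:
Move 1: X drops in col 1, lands at row 5
Move 2: O drops in col 4, lands at row 5
Move 3: X drops in col 1, lands at row 4
Move 4: O drops in col 2, lands at row 5
Move 5: X drops in col 3, lands at row 5
Move 6: O drops in col 3, lands at row 4
Move 7: X drops in col 0, lands at row 5
Move 8: O drops in col 0, lands at row 4
Move 9: X drops in col 0, lands at row 3
Move 10: O drops in col 0, lands at row 2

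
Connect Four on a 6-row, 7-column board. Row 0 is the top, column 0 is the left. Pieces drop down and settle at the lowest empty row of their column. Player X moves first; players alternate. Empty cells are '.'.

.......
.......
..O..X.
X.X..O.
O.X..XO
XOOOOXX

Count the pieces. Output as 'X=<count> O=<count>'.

X=8 O=8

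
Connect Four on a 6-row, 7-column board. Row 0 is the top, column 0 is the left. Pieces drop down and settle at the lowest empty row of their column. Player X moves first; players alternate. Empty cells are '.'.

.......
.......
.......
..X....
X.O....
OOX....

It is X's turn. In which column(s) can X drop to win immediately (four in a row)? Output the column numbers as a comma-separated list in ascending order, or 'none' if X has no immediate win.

col 0: drop X → no win
col 1: drop X → no win
col 2: drop X → no win
col 3: drop X → no win
col 4: drop X → no win
col 5: drop X → no win
col 6: drop X → no win

Answer: none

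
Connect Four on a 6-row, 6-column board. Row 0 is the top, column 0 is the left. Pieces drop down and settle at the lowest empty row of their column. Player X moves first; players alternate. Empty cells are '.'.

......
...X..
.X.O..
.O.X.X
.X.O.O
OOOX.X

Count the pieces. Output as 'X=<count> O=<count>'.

X=7 O=7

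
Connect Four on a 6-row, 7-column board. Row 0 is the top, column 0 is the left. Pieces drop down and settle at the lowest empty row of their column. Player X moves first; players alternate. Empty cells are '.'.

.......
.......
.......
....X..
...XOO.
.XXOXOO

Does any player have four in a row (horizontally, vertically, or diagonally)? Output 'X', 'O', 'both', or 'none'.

none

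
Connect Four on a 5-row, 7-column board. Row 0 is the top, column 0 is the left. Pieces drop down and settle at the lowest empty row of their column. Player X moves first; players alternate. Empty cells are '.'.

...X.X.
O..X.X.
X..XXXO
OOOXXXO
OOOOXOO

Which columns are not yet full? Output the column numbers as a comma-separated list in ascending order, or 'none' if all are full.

col 0: top cell = '.' → open
col 1: top cell = '.' → open
col 2: top cell = '.' → open
col 3: top cell = 'X' → FULL
col 4: top cell = '.' → open
col 5: top cell = 'X' → FULL
col 6: top cell = '.' → open

Answer: 0,1,2,4,6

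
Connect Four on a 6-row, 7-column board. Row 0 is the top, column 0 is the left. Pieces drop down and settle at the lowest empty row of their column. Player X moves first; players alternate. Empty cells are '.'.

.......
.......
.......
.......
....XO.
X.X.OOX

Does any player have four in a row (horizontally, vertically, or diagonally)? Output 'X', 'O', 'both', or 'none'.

none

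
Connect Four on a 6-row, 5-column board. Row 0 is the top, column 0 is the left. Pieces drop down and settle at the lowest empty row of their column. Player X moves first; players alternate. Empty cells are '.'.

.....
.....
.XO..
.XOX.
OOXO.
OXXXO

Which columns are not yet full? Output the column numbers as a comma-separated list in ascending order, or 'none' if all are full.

Answer: 0,1,2,3,4

Derivation:
col 0: top cell = '.' → open
col 1: top cell = '.' → open
col 2: top cell = '.' → open
col 3: top cell = '.' → open
col 4: top cell = '.' → open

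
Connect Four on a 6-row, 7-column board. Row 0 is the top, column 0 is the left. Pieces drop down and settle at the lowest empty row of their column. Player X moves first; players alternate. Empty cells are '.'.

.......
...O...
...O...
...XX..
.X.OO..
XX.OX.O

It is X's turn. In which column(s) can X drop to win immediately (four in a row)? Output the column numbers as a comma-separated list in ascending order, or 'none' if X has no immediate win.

col 0: drop X → no win
col 1: drop X → no win
col 2: drop X → no win
col 3: drop X → no win
col 4: drop X → no win
col 5: drop X → no win
col 6: drop X → no win

Answer: none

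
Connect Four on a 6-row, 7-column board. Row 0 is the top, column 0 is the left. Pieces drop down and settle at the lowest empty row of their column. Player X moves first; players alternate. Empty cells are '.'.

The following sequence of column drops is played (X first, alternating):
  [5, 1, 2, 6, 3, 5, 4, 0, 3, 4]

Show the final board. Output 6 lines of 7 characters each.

Move 1: X drops in col 5, lands at row 5
Move 2: O drops in col 1, lands at row 5
Move 3: X drops in col 2, lands at row 5
Move 4: O drops in col 6, lands at row 5
Move 5: X drops in col 3, lands at row 5
Move 6: O drops in col 5, lands at row 4
Move 7: X drops in col 4, lands at row 5
Move 8: O drops in col 0, lands at row 5
Move 9: X drops in col 3, lands at row 4
Move 10: O drops in col 4, lands at row 4

Answer: .......
.......
.......
.......
...XOO.
OOXXXXO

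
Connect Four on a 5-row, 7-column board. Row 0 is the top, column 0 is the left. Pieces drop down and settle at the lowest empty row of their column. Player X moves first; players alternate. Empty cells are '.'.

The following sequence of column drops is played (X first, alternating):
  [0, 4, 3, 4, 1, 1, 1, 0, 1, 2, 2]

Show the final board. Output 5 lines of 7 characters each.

Answer: .......
.X.....
.X.....
OOX.O..
XXOXO..

Derivation:
Move 1: X drops in col 0, lands at row 4
Move 2: O drops in col 4, lands at row 4
Move 3: X drops in col 3, lands at row 4
Move 4: O drops in col 4, lands at row 3
Move 5: X drops in col 1, lands at row 4
Move 6: O drops in col 1, lands at row 3
Move 7: X drops in col 1, lands at row 2
Move 8: O drops in col 0, lands at row 3
Move 9: X drops in col 1, lands at row 1
Move 10: O drops in col 2, lands at row 4
Move 11: X drops in col 2, lands at row 3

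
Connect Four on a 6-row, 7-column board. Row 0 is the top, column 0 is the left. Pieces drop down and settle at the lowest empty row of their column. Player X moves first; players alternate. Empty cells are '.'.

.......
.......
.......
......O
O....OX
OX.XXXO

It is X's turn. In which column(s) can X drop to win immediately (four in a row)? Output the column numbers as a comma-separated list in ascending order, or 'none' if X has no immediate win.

Answer: 2

Derivation:
col 0: drop X → no win
col 1: drop X → no win
col 2: drop X → WIN!
col 3: drop X → no win
col 4: drop X → no win
col 5: drop X → no win
col 6: drop X → no win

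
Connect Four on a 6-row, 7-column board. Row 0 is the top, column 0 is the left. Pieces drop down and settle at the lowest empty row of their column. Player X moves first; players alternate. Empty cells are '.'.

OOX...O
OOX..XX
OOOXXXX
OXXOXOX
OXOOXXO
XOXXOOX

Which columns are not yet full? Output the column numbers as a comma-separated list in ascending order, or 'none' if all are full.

col 0: top cell = 'O' → FULL
col 1: top cell = 'O' → FULL
col 2: top cell = 'X' → FULL
col 3: top cell = '.' → open
col 4: top cell = '.' → open
col 5: top cell = '.' → open
col 6: top cell = 'O' → FULL

Answer: 3,4,5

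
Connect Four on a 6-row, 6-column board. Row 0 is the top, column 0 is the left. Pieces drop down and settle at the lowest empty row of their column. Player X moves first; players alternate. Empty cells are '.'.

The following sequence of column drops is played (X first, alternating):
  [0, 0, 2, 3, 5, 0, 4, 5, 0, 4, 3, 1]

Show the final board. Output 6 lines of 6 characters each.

Answer: ......
......
X.....
O.....
O..XOO
XOXOXX

Derivation:
Move 1: X drops in col 0, lands at row 5
Move 2: O drops in col 0, lands at row 4
Move 3: X drops in col 2, lands at row 5
Move 4: O drops in col 3, lands at row 5
Move 5: X drops in col 5, lands at row 5
Move 6: O drops in col 0, lands at row 3
Move 7: X drops in col 4, lands at row 5
Move 8: O drops in col 5, lands at row 4
Move 9: X drops in col 0, lands at row 2
Move 10: O drops in col 4, lands at row 4
Move 11: X drops in col 3, lands at row 4
Move 12: O drops in col 1, lands at row 5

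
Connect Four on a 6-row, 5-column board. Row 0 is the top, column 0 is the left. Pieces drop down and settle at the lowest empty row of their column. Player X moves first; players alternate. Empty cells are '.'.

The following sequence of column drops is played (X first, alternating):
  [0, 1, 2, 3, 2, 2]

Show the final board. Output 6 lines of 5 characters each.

Answer: .....
.....
.....
..O..
..X..
XOXO.

Derivation:
Move 1: X drops in col 0, lands at row 5
Move 2: O drops in col 1, lands at row 5
Move 3: X drops in col 2, lands at row 5
Move 4: O drops in col 3, lands at row 5
Move 5: X drops in col 2, lands at row 4
Move 6: O drops in col 2, lands at row 3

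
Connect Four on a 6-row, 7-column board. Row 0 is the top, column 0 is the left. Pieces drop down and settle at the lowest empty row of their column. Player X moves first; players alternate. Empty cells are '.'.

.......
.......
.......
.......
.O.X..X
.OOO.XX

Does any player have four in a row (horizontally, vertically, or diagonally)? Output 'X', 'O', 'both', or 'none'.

none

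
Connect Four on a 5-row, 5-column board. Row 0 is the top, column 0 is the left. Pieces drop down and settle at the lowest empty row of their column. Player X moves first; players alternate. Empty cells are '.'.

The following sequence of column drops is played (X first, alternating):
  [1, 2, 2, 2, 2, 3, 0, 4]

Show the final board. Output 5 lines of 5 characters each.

Move 1: X drops in col 1, lands at row 4
Move 2: O drops in col 2, lands at row 4
Move 3: X drops in col 2, lands at row 3
Move 4: O drops in col 2, lands at row 2
Move 5: X drops in col 2, lands at row 1
Move 6: O drops in col 3, lands at row 4
Move 7: X drops in col 0, lands at row 4
Move 8: O drops in col 4, lands at row 4

Answer: .....
..X..
..O..
..X..
XXOOO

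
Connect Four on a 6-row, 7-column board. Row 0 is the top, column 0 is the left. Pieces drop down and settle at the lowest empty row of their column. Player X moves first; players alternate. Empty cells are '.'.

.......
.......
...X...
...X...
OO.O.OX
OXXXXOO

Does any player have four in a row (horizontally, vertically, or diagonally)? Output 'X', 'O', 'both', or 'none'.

X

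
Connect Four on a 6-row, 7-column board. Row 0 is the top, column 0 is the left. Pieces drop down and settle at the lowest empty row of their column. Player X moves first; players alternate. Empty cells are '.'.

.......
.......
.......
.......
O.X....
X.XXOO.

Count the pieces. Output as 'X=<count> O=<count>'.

X=4 O=3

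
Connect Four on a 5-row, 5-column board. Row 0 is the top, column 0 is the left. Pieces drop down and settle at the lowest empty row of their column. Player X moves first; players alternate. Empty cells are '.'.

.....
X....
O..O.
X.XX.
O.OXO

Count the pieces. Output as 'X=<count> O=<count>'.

X=5 O=5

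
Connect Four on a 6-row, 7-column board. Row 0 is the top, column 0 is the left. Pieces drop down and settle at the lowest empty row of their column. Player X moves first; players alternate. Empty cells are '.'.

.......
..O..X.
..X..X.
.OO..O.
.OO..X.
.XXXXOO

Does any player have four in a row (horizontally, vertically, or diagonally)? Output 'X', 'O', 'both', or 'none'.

X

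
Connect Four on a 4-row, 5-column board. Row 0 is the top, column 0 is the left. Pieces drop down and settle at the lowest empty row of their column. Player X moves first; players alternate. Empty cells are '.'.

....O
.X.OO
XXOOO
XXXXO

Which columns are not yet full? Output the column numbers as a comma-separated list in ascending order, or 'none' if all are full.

col 0: top cell = '.' → open
col 1: top cell = '.' → open
col 2: top cell = '.' → open
col 3: top cell = '.' → open
col 4: top cell = 'O' → FULL

Answer: 0,1,2,3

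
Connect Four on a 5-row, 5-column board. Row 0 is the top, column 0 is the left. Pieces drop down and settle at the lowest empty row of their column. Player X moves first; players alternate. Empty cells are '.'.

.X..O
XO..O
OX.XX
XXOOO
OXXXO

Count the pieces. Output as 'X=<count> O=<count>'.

X=10 O=9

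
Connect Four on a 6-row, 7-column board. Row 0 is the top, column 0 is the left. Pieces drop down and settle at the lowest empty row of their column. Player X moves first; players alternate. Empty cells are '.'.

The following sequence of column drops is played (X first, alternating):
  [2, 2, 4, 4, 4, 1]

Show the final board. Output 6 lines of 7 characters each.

Move 1: X drops in col 2, lands at row 5
Move 2: O drops in col 2, lands at row 4
Move 3: X drops in col 4, lands at row 5
Move 4: O drops in col 4, lands at row 4
Move 5: X drops in col 4, lands at row 3
Move 6: O drops in col 1, lands at row 5

Answer: .......
.......
.......
....X..
..O.O..
.OX.X..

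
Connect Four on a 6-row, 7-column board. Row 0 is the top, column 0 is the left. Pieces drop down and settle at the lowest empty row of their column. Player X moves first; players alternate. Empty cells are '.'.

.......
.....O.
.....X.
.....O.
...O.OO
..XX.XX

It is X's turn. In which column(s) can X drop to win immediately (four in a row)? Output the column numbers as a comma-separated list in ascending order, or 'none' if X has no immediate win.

col 0: drop X → no win
col 1: drop X → no win
col 2: drop X → no win
col 3: drop X → no win
col 4: drop X → WIN!
col 5: drop X → no win
col 6: drop X → no win

Answer: 4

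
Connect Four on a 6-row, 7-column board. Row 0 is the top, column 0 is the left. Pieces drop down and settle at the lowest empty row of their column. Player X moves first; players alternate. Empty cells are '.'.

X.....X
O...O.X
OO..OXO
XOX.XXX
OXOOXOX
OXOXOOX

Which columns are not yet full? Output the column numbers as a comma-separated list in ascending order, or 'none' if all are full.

col 0: top cell = 'X' → FULL
col 1: top cell = '.' → open
col 2: top cell = '.' → open
col 3: top cell = '.' → open
col 4: top cell = '.' → open
col 5: top cell = '.' → open
col 6: top cell = 'X' → FULL

Answer: 1,2,3,4,5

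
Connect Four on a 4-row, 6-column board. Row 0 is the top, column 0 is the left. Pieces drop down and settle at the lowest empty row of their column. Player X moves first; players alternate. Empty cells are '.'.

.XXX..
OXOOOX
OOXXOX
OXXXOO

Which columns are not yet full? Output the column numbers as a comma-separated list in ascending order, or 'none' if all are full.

col 0: top cell = '.' → open
col 1: top cell = 'X' → FULL
col 2: top cell = 'X' → FULL
col 3: top cell = 'X' → FULL
col 4: top cell = '.' → open
col 5: top cell = '.' → open

Answer: 0,4,5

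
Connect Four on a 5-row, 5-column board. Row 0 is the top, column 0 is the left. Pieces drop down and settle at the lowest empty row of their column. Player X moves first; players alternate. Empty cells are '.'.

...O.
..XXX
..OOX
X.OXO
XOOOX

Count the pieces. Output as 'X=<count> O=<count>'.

X=8 O=8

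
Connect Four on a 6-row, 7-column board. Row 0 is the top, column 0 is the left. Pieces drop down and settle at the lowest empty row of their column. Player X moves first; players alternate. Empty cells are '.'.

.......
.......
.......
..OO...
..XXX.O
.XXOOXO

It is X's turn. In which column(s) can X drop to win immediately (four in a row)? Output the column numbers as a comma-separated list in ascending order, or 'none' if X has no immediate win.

Answer: 1,5

Derivation:
col 0: drop X → no win
col 1: drop X → WIN!
col 2: drop X → no win
col 3: drop X → no win
col 4: drop X → no win
col 5: drop X → WIN!
col 6: drop X → no win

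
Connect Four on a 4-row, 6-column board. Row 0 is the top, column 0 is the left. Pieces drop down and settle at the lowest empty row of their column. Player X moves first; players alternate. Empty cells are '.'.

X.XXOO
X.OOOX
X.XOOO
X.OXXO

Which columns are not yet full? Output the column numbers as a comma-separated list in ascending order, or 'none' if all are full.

Answer: 1

Derivation:
col 0: top cell = 'X' → FULL
col 1: top cell = '.' → open
col 2: top cell = 'X' → FULL
col 3: top cell = 'X' → FULL
col 4: top cell = 'O' → FULL
col 5: top cell = 'O' → FULL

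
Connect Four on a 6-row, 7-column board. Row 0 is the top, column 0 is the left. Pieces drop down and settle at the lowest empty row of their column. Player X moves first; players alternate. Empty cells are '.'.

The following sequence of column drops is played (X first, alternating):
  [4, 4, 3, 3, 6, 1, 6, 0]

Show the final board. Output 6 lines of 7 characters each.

Move 1: X drops in col 4, lands at row 5
Move 2: O drops in col 4, lands at row 4
Move 3: X drops in col 3, lands at row 5
Move 4: O drops in col 3, lands at row 4
Move 5: X drops in col 6, lands at row 5
Move 6: O drops in col 1, lands at row 5
Move 7: X drops in col 6, lands at row 4
Move 8: O drops in col 0, lands at row 5

Answer: .......
.......
.......
.......
...OO.X
OO.XX.X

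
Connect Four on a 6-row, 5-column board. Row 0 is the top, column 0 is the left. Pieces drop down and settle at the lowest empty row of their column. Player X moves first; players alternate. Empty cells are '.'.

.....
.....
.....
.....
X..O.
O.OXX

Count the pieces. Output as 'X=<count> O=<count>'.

X=3 O=3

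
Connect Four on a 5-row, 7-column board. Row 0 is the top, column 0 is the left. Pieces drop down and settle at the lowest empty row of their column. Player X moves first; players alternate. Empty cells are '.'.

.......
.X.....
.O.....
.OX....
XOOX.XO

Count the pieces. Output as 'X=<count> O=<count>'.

X=5 O=5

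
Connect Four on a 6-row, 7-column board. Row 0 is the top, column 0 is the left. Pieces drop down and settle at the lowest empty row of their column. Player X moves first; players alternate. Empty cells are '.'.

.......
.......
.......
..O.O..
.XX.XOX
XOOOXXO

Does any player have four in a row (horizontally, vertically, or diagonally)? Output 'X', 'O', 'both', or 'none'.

none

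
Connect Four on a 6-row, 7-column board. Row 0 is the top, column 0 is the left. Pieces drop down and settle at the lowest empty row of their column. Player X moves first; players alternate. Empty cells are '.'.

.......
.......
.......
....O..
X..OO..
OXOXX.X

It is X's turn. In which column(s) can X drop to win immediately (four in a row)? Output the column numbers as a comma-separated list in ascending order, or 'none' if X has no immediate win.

col 0: drop X → no win
col 1: drop X → no win
col 2: drop X → no win
col 3: drop X → no win
col 4: drop X → no win
col 5: drop X → WIN!
col 6: drop X → no win

Answer: 5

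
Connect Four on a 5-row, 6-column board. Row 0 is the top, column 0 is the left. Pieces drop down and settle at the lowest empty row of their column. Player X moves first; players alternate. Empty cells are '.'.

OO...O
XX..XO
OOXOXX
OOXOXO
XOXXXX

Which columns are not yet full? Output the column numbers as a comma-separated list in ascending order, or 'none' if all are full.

Answer: 2,3,4

Derivation:
col 0: top cell = 'O' → FULL
col 1: top cell = 'O' → FULL
col 2: top cell = '.' → open
col 3: top cell = '.' → open
col 4: top cell = '.' → open
col 5: top cell = 'O' → FULL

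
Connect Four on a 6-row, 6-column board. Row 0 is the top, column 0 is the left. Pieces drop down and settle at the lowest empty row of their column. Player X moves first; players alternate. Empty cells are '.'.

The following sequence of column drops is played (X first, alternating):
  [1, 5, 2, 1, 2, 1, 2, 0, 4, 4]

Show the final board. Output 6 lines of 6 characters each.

Move 1: X drops in col 1, lands at row 5
Move 2: O drops in col 5, lands at row 5
Move 3: X drops in col 2, lands at row 5
Move 4: O drops in col 1, lands at row 4
Move 5: X drops in col 2, lands at row 4
Move 6: O drops in col 1, lands at row 3
Move 7: X drops in col 2, lands at row 3
Move 8: O drops in col 0, lands at row 5
Move 9: X drops in col 4, lands at row 5
Move 10: O drops in col 4, lands at row 4

Answer: ......
......
......
.OX...
.OX.O.
OXX.XO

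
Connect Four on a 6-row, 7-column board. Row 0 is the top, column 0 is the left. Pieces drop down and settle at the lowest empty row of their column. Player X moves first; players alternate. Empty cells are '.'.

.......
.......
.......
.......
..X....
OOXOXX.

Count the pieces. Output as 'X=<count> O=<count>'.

X=4 O=3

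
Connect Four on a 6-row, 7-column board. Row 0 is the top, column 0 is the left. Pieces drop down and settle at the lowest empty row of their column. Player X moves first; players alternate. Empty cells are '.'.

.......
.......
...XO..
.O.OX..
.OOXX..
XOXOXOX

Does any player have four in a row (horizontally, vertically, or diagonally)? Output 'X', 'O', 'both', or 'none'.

O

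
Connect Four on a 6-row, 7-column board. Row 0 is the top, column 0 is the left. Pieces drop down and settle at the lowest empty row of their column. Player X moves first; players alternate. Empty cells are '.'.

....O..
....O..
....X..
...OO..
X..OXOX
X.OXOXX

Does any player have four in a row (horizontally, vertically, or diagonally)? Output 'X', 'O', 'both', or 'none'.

none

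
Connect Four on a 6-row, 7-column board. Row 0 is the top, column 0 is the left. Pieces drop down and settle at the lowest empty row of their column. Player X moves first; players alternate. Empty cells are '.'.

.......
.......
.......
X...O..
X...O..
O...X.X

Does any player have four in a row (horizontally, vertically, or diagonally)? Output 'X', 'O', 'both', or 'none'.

none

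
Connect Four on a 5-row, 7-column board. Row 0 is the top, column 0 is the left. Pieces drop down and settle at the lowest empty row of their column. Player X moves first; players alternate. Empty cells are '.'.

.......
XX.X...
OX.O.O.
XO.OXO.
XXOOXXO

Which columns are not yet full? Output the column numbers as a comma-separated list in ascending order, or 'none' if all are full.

Answer: 0,1,2,3,4,5,6

Derivation:
col 0: top cell = '.' → open
col 1: top cell = '.' → open
col 2: top cell = '.' → open
col 3: top cell = '.' → open
col 4: top cell = '.' → open
col 5: top cell = '.' → open
col 6: top cell = '.' → open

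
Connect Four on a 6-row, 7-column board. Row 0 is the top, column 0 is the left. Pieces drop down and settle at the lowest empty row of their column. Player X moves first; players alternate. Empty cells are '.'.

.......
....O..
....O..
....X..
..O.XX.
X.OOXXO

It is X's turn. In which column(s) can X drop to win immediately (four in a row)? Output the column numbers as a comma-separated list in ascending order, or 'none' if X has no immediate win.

col 0: drop X → no win
col 1: drop X → no win
col 2: drop X → no win
col 3: drop X → no win
col 4: drop X → no win
col 5: drop X → no win
col 6: drop X → no win

Answer: none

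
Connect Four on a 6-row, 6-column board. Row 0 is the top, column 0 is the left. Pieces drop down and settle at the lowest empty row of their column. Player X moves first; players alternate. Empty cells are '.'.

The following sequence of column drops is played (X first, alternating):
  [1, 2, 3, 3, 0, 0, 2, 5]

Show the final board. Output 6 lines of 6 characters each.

Move 1: X drops in col 1, lands at row 5
Move 2: O drops in col 2, lands at row 5
Move 3: X drops in col 3, lands at row 5
Move 4: O drops in col 3, lands at row 4
Move 5: X drops in col 0, lands at row 5
Move 6: O drops in col 0, lands at row 4
Move 7: X drops in col 2, lands at row 4
Move 8: O drops in col 5, lands at row 5

Answer: ......
......
......
......
O.XO..
XXOX.O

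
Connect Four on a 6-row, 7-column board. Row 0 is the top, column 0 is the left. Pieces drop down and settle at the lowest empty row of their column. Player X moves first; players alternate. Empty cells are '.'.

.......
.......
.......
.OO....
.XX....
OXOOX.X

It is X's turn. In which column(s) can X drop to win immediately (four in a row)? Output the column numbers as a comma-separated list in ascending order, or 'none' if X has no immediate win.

col 0: drop X → no win
col 1: drop X → no win
col 2: drop X → no win
col 3: drop X → no win
col 4: drop X → no win
col 5: drop X → no win
col 6: drop X → no win

Answer: none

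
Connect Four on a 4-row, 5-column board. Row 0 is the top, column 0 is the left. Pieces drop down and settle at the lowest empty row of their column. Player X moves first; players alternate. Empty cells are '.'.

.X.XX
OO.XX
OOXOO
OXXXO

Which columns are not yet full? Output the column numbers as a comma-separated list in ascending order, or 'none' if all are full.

col 0: top cell = '.' → open
col 1: top cell = 'X' → FULL
col 2: top cell = '.' → open
col 3: top cell = 'X' → FULL
col 4: top cell = 'X' → FULL

Answer: 0,2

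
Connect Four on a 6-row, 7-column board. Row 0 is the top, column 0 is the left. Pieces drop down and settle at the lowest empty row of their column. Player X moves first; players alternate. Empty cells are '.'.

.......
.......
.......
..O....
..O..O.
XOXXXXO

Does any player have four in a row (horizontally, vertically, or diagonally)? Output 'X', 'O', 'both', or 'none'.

X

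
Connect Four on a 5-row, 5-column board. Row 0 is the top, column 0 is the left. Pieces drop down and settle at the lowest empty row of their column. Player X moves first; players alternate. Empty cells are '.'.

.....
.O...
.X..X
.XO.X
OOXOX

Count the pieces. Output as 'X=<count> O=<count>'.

X=6 O=5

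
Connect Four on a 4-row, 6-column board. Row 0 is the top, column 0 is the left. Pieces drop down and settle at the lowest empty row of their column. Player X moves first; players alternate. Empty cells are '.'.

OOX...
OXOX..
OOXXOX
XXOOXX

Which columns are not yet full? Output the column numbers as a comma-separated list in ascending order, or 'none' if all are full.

Answer: 3,4,5

Derivation:
col 0: top cell = 'O' → FULL
col 1: top cell = 'O' → FULL
col 2: top cell = 'X' → FULL
col 3: top cell = '.' → open
col 4: top cell = '.' → open
col 5: top cell = '.' → open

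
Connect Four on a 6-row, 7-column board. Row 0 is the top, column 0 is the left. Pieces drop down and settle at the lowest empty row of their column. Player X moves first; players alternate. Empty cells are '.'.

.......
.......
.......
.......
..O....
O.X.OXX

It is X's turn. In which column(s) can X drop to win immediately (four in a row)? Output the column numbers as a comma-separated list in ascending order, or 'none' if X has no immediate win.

Answer: none

Derivation:
col 0: drop X → no win
col 1: drop X → no win
col 2: drop X → no win
col 3: drop X → no win
col 4: drop X → no win
col 5: drop X → no win
col 6: drop X → no win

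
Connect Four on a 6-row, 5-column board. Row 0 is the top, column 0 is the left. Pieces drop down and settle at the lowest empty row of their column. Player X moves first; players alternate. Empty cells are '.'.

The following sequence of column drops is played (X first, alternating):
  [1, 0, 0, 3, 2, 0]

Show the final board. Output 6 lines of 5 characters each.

Move 1: X drops in col 1, lands at row 5
Move 2: O drops in col 0, lands at row 5
Move 3: X drops in col 0, lands at row 4
Move 4: O drops in col 3, lands at row 5
Move 5: X drops in col 2, lands at row 5
Move 6: O drops in col 0, lands at row 3

Answer: .....
.....
.....
O....
X....
OXXO.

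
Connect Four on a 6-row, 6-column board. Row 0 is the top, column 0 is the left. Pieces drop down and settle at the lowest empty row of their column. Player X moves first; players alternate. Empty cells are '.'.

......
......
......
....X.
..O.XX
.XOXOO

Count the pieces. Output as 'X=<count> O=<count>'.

X=5 O=4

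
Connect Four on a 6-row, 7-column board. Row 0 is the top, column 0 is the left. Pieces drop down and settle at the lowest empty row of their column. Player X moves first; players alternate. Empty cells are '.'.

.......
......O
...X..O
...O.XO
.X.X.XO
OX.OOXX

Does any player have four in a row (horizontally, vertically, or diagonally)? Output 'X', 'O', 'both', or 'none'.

O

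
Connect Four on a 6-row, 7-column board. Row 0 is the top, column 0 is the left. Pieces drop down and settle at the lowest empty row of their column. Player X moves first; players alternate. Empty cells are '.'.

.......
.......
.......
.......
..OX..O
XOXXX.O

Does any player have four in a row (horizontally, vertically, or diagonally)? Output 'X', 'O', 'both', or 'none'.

none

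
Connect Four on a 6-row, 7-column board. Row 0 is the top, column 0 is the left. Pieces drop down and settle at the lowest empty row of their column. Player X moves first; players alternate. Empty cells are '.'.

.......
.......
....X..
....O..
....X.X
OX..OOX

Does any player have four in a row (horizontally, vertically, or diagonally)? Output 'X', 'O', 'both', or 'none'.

none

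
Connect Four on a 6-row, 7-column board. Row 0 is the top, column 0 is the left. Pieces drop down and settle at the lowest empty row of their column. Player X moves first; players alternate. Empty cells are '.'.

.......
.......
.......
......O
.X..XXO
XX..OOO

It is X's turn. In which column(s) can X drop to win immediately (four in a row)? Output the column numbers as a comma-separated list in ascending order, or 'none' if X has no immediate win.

col 0: drop X → no win
col 1: drop X → no win
col 2: drop X → no win
col 3: drop X → no win
col 4: drop X → no win
col 5: drop X → no win
col 6: drop X → no win

Answer: none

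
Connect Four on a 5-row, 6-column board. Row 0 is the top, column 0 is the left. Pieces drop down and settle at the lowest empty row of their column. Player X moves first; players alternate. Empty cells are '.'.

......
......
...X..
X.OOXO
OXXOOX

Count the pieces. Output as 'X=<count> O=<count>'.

X=6 O=6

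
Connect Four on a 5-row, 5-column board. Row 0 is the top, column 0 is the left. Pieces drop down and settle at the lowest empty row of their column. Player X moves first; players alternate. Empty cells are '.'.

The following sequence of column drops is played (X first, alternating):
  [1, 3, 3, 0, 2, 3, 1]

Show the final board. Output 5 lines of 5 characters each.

Move 1: X drops in col 1, lands at row 4
Move 2: O drops in col 3, lands at row 4
Move 3: X drops in col 3, lands at row 3
Move 4: O drops in col 0, lands at row 4
Move 5: X drops in col 2, lands at row 4
Move 6: O drops in col 3, lands at row 2
Move 7: X drops in col 1, lands at row 3

Answer: .....
.....
...O.
.X.X.
OXXO.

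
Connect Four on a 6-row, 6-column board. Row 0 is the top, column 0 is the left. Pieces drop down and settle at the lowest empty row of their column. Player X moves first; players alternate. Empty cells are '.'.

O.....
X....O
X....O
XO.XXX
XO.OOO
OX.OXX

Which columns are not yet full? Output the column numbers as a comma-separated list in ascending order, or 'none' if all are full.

col 0: top cell = 'O' → FULL
col 1: top cell = '.' → open
col 2: top cell = '.' → open
col 3: top cell = '.' → open
col 4: top cell = '.' → open
col 5: top cell = '.' → open

Answer: 1,2,3,4,5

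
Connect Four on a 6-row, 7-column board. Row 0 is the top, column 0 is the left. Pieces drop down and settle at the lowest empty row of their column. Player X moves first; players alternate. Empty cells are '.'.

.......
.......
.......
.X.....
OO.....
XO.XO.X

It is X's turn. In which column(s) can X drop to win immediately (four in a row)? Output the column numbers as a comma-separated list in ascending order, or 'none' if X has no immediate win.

col 0: drop X → no win
col 1: drop X → no win
col 2: drop X → no win
col 3: drop X → no win
col 4: drop X → no win
col 5: drop X → no win
col 6: drop X → no win

Answer: none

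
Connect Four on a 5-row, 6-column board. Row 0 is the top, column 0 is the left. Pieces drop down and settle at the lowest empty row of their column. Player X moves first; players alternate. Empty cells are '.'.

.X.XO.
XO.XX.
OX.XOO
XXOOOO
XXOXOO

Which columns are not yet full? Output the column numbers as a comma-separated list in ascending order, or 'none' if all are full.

col 0: top cell = '.' → open
col 1: top cell = 'X' → FULL
col 2: top cell = '.' → open
col 3: top cell = 'X' → FULL
col 4: top cell = 'O' → FULL
col 5: top cell = '.' → open

Answer: 0,2,5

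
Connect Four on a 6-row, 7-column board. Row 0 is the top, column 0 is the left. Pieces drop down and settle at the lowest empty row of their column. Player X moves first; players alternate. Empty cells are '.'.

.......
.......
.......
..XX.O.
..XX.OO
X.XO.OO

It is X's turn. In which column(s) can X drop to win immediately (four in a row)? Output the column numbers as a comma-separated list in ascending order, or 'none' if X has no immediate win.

col 0: drop X → no win
col 1: drop X → no win
col 2: drop X → WIN!
col 3: drop X → no win
col 4: drop X → no win
col 5: drop X → no win
col 6: drop X → no win

Answer: 2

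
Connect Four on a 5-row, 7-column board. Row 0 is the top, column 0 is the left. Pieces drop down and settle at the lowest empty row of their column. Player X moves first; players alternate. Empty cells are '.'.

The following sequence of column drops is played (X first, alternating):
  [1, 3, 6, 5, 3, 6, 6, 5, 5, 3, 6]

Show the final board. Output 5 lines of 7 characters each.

Move 1: X drops in col 1, lands at row 4
Move 2: O drops in col 3, lands at row 4
Move 3: X drops in col 6, lands at row 4
Move 4: O drops in col 5, lands at row 4
Move 5: X drops in col 3, lands at row 3
Move 6: O drops in col 6, lands at row 3
Move 7: X drops in col 6, lands at row 2
Move 8: O drops in col 5, lands at row 3
Move 9: X drops in col 5, lands at row 2
Move 10: O drops in col 3, lands at row 2
Move 11: X drops in col 6, lands at row 1

Answer: .......
......X
...O.XX
...X.OO
.X.O.OX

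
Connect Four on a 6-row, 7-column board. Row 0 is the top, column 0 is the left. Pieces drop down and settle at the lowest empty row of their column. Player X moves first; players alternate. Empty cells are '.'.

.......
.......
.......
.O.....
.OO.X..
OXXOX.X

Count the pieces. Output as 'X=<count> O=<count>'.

X=5 O=5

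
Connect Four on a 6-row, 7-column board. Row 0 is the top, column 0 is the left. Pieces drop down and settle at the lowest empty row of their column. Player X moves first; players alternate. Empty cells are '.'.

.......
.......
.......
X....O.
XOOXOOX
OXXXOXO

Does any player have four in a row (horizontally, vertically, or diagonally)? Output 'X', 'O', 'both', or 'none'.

none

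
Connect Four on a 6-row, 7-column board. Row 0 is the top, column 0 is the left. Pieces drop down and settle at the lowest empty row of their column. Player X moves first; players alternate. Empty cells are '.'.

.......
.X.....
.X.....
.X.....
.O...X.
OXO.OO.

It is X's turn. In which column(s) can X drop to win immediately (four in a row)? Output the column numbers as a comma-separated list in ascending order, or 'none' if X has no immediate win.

Answer: 1

Derivation:
col 0: drop X → no win
col 1: drop X → WIN!
col 2: drop X → no win
col 3: drop X → no win
col 4: drop X → no win
col 5: drop X → no win
col 6: drop X → no win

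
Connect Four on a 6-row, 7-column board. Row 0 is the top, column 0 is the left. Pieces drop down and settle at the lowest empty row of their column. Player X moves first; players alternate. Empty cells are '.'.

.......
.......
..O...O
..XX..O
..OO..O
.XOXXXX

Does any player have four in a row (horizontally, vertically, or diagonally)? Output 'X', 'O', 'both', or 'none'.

X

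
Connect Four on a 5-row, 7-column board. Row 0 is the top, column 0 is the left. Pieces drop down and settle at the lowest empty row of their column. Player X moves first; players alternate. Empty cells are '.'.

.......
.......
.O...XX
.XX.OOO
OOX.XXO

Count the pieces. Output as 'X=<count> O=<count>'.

X=7 O=7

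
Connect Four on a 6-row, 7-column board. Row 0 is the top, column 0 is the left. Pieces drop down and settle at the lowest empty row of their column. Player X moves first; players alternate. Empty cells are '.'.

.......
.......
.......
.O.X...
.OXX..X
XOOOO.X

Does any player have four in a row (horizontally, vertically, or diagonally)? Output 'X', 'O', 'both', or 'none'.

O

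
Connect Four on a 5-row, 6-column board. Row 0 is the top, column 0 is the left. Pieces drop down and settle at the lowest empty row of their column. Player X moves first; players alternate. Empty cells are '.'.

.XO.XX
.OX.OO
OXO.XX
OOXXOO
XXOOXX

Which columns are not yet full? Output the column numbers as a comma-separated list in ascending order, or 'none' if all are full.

Answer: 0,3

Derivation:
col 0: top cell = '.' → open
col 1: top cell = 'X' → FULL
col 2: top cell = 'O' → FULL
col 3: top cell = '.' → open
col 4: top cell = 'X' → FULL
col 5: top cell = 'X' → FULL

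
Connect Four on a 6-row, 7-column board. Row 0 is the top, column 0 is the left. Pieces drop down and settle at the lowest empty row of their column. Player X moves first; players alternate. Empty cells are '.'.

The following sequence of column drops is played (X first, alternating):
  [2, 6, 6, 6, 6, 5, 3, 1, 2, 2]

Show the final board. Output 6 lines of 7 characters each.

Move 1: X drops in col 2, lands at row 5
Move 2: O drops in col 6, lands at row 5
Move 3: X drops in col 6, lands at row 4
Move 4: O drops in col 6, lands at row 3
Move 5: X drops in col 6, lands at row 2
Move 6: O drops in col 5, lands at row 5
Move 7: X drops in col 3, lands at row 5
Move 8: O drops in col 1, lands at row 5
Move 9: X drops in col 2, lands at row 4
Move 10: O drops in col 2, lands at row 3

Answer: .......
.......
......X
..O...O
..X...X
.OXX.OO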